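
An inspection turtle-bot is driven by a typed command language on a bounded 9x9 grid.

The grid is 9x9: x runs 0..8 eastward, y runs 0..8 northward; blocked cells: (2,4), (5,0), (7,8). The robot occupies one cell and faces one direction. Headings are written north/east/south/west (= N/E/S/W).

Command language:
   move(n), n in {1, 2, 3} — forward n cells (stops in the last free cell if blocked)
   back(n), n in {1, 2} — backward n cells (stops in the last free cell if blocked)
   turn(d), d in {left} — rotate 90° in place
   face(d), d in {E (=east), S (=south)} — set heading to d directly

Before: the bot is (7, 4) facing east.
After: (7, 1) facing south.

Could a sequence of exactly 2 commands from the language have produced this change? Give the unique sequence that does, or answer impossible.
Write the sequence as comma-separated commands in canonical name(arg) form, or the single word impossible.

face(S), move(3)

key: order matters: swapping face(S) and move(3) lands elsewhere
start: (7, 4) facing east
[1] after face(S): (7, 4) facing south
[2] after move(3): (7, 1) facing south
no rival 2-sequence matches.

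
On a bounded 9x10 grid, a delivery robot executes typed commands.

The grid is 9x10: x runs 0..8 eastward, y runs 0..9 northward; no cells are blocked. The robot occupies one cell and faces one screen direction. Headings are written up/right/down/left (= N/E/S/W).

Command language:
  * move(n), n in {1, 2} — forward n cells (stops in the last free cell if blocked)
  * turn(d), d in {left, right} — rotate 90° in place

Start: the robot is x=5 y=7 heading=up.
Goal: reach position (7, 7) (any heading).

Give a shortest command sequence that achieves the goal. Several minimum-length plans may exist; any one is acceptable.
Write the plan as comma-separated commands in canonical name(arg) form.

turn(right), move(2)

initial: x=5 y=7 heading=up
t=1 turn(right) ⇒ x=5 y=7 heading=right
t=2 move(2) ⇒ x=7 y=7 heading=right
nothing shorter than 2 reaches the goal.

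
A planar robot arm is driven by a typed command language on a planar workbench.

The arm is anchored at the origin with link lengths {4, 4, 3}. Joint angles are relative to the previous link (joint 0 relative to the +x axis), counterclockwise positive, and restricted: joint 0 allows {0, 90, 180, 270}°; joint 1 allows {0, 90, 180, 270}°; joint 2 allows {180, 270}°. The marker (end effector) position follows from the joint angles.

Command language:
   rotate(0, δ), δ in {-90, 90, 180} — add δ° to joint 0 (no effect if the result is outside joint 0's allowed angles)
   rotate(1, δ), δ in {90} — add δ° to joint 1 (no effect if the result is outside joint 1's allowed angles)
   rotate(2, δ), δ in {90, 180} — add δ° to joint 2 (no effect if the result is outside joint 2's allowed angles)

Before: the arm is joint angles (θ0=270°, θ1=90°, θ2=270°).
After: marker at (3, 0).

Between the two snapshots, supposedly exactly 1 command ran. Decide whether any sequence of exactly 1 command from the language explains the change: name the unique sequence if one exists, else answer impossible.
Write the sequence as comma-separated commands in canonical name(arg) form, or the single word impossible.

rotate(1, 90)

from: joint angles (θ0=270°, θ1=90°, θ2=270°)
t=1 rotate(1, 90) ⇒ joint angles (θ0=270°, θ1=180°, θ2=270°)
no other 1-command option fits: unique.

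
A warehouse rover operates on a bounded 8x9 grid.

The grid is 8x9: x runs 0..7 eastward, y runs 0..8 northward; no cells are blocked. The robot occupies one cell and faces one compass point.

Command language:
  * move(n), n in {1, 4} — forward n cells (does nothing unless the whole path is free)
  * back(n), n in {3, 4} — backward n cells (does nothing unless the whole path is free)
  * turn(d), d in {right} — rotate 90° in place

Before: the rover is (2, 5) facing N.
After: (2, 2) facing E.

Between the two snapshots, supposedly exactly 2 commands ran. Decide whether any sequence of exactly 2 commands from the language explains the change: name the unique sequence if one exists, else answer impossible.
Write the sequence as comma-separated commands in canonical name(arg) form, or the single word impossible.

key: cell and facing (now E) both changed — the 2 commands mix motion and turning
t0: (2, 5) facing N
t=1 back(3) ⇒ (2, 2) facing N
t=2 turn(right) ⇒ (2, 2) facing E
uniquely the one of 25 2-step routes that fits.

back(3), turn(right)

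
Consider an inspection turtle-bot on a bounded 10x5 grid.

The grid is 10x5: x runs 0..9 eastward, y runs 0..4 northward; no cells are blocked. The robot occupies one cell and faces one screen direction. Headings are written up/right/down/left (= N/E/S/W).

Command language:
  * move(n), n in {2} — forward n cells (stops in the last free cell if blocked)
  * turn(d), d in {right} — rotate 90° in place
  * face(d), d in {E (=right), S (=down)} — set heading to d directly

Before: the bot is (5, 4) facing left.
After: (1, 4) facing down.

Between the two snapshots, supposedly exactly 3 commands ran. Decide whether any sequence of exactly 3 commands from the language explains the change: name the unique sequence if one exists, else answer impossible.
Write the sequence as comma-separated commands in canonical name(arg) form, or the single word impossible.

key: running face(S) before move(2) would end elsewhere — order is forced
initial: (5, 4) facing left
[1] after move(2): (3, 4) facing left
[2] after move(2): (1, 4) facing left
[3] after face(S): (1, 4) facing down
no other 3-command option fits: unique.

move(2), move(2), face(S)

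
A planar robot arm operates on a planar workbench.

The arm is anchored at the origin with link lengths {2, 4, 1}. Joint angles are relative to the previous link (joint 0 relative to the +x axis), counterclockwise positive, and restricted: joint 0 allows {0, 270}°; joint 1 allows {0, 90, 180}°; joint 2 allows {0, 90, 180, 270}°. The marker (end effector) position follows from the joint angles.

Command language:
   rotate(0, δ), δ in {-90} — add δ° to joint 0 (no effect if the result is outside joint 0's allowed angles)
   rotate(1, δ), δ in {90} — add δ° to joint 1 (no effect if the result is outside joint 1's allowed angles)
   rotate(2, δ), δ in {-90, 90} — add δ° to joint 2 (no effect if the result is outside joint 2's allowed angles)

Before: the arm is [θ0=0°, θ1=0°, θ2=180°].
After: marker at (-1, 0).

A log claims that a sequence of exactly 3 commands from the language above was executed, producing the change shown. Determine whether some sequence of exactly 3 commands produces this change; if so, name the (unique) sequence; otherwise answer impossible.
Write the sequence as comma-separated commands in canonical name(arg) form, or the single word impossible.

rotate(1, 90), rotate(1, 90), rotate(1, 90)

start: [θ0=0°, θ1=0°, θ2=180°]
step 1 (rotate(1, 90)): [θ0=0°, θ1=90°, θ2=180°]
step 2 (rotate(1, 90)): [θ0=0°, θ1=180°, θ2=180°]
step 3 (rotate(1, 90)): [θ0=0°, θ1=180°, θ2=180°]
no other 3-command option fits: unique.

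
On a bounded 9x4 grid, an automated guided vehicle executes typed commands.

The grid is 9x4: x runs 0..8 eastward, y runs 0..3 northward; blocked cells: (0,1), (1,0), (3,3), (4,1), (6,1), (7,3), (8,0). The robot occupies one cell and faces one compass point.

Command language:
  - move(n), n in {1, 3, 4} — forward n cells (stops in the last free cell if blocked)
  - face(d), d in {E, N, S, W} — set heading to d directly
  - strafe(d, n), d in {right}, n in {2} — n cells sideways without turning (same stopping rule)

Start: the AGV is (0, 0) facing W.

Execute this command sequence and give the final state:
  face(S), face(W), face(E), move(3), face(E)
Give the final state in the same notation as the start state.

(0, 0) facing E

from: (0, 0) facing W
[1] after face(S): (0, 0) facing S
[2] after face(W): (0, 0) facing W
[3] after face(E): (0, 0) facing E
[4] after move(3): (0, 0) facing E
[5] after face(E): (0, 0) facing E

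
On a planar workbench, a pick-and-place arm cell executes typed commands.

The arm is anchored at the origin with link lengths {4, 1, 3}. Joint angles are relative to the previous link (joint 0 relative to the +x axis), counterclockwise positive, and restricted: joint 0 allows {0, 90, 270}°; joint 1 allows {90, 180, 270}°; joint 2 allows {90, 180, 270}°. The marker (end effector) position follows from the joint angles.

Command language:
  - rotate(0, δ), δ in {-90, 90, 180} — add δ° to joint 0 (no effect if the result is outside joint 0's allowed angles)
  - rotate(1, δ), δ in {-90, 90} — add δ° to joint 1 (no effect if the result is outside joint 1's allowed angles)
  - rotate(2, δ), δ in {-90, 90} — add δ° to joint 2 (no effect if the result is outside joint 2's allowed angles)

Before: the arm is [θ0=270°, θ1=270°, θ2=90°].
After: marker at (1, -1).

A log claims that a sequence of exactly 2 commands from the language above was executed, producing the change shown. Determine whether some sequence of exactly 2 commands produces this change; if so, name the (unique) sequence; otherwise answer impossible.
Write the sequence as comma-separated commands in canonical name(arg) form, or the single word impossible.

start: [θ0=270°, θ1=270°, θ2=90°]
1. rotate(1, -90) → [θ0=270°, θ1=180°, θ2=90°]
2. rotate(1, -90) → [θ0=270°, θ1=90°, θ2=90°]
uniquely the one of 49 2-step routes that fits.

rotate(1, -90), rotate(1, -90)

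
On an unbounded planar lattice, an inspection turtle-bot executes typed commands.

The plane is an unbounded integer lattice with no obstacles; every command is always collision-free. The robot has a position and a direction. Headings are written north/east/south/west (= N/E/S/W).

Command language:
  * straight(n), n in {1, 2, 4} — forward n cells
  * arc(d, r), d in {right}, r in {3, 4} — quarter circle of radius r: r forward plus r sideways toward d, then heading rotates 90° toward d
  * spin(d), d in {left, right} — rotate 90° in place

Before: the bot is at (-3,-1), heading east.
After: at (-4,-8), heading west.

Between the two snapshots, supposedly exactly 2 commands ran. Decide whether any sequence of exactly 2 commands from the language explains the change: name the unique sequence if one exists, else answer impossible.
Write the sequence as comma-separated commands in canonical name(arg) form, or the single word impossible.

key: order matters: swapping arc(right, 3) and arc(right, 4) lands elsewhere
t0: at (-3,-1), heading east
1. arc(right, 3) → at (0,-4), heading south
2. arc(right, 4) → at (-4,-8), heading west
uniquely the one of 49 2-step routes that fits.

arc(right, 3), arc(right, 4)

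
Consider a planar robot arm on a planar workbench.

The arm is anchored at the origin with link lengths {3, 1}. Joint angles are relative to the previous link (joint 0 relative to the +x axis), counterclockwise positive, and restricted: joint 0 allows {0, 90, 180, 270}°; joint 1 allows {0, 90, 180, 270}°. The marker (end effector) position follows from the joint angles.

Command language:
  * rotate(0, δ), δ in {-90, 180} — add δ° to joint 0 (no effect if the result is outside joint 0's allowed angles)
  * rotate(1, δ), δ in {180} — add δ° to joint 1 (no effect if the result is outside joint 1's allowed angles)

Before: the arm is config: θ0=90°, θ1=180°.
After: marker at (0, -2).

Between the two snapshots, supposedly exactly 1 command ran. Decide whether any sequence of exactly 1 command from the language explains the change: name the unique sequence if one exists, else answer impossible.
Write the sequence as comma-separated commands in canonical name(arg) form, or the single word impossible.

t0: config: θ0=90°, θ1=180°
1. rotate(0, 180) → config: θ0=270°, θ1=180°
no other 1-command option fits: unique.

rotate(0, 180)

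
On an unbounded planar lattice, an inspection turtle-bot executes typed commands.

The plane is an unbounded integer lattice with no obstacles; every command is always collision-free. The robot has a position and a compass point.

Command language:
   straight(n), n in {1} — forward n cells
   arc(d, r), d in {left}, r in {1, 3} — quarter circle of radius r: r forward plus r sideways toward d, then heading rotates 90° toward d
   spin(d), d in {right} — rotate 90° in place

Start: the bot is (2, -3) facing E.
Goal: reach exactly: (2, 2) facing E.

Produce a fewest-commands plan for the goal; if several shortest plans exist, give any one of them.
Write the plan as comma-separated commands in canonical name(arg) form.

arc(left, 3), straight(1), arc(left, 3), arc(left, 1), arc(left, 1)

initial: (2, -3) facing E
[1] after arc(left, 3): (5, 0) facing N
[2] after straight(1): (5, 1) facing N
[3] after arc(left, 3): (2, 4) facing W
[4] after arc(left, 1): (1, 3) facing S
[5] after arc(left, 1): (2, 2) facing E
shorter routes all fall short; 5 is best.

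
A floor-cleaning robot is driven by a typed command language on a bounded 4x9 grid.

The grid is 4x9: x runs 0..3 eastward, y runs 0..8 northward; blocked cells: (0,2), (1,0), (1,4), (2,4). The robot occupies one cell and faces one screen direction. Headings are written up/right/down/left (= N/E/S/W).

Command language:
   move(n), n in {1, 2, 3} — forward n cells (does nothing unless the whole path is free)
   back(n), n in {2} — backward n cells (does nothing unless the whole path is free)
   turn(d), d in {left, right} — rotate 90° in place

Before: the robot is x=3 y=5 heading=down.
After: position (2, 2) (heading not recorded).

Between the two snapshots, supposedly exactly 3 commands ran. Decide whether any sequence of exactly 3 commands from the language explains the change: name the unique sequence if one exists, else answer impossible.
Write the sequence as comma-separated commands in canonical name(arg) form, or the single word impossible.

key: order matters: swapping move(3) and move(1) lands elsewhere
from: x=3 y=5 heading=down
[1] after move(3): x=3 y=2 heading=down
[2] after turn(right): x=3 y=2 heading=left
[3] after move(1): x=2 y=2 heading=left
no rival 3-sequence matches.

move(3), turn(right), move(1)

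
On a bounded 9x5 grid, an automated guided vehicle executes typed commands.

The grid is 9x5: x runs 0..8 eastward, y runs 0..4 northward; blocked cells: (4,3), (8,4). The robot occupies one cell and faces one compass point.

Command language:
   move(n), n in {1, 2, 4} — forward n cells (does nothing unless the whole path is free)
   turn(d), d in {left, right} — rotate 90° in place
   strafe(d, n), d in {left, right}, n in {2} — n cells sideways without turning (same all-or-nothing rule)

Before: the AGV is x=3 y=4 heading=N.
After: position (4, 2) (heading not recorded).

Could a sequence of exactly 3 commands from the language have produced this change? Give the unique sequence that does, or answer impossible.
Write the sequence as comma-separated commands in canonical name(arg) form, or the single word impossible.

key: order matters: swapping turn(right) and move(1) lands elsewhere
begin: x=3 y=4 heading=N
step 1 (turn(right)): x=3 y=4 heading=E
step 2 (strafe(right, 2)): x=3 y=2 heading=E
step 3 (move(1)): x=4 y=2 heading=E
all 343 alternatives checked — unique.

turn(right), strafe(right, 2), move(1)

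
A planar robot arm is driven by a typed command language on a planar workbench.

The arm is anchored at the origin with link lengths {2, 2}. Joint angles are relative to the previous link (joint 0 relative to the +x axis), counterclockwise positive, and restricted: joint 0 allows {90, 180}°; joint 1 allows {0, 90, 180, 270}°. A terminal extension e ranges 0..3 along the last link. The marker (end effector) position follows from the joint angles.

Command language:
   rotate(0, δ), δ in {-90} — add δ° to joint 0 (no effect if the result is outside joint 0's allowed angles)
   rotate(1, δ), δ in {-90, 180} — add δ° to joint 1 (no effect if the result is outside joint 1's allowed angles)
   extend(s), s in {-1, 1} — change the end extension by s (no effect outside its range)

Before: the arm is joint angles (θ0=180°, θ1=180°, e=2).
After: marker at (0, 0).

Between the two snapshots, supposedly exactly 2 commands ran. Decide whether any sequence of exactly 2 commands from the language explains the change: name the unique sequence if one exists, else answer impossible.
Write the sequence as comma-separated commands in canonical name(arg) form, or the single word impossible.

extend(-1), extend(-1)

t0: joint angles (θ0=180°, θ1=180°, e=2)
t=1 extend(-1) ⇒ joint angles (θ0=180°, θ1=180°, e=1)
t=2 extend(-1) ⇒ joint angles (θ0=180°, θ1=180°, e=0)
no other 2-command option fits: unique.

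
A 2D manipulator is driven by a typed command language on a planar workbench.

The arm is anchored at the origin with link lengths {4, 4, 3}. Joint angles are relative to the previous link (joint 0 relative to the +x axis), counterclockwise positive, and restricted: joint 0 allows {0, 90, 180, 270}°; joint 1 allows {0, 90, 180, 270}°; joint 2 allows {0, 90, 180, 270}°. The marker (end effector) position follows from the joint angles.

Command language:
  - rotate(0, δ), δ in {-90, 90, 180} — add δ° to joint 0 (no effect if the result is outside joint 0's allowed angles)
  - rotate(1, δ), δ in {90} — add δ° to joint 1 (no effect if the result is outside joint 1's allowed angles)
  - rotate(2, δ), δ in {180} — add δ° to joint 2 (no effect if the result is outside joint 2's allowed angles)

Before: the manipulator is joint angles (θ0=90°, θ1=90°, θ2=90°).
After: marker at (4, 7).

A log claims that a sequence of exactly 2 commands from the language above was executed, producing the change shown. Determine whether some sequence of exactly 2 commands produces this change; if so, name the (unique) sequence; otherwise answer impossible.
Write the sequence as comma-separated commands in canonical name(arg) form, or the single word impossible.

rotate(1, 90), rotate(1, 90)

initial: joint angles (θ0=90°, θ1=90°, θ2=90°)
step 1 (rotate(1, 90)): joint angles (θ0=90°, θ1=180°, θ2=90°)
step 2 (rotate(1, 90)): joint angles (θ0=90°, θ1=270°, θ2=90°)
all 25 alternatives checked — unique.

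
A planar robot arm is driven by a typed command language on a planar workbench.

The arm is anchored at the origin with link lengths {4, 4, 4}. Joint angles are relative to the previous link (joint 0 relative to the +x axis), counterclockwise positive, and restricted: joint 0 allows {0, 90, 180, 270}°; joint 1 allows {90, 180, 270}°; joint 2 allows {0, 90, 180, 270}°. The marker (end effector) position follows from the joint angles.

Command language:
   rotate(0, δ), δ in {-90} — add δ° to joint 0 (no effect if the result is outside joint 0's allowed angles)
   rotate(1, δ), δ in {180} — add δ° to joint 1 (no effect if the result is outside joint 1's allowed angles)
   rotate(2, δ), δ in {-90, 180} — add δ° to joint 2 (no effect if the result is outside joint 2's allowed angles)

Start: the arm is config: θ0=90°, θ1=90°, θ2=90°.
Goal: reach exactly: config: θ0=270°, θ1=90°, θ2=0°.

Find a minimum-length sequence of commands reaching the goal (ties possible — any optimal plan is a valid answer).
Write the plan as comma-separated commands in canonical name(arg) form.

begin: config: θ0=90°, θ1=90°, θ2=90°
step 1 (rotate(0, -90)): config: θ0=0°, θ1=90°, θ2=90°
step 2 (rotate(0, -90)): config: θ0=270°, θ1=90°, θ2=90°
step 3 (rotate(2, -90)): config: θ0=270°, θ1=90°, θ2=0°
minimal: 3 command(s), checked below 3.

rotate(0, -90), rotate(0, -90), rotate(2, -90)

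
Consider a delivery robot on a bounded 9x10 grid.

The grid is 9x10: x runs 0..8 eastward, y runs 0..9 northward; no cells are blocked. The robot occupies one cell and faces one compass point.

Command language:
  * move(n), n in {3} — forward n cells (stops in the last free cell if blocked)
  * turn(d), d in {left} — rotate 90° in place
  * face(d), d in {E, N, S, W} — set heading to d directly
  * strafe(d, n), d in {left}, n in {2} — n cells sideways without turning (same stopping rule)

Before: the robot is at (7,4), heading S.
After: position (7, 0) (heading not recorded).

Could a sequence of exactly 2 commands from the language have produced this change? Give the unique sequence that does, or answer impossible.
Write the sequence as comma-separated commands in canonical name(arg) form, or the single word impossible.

move(3), move(3)

key: the second move(3) runs into the grid edge before its full distance
t0: at (7,4), heading S
1. move(3) → at (7,1), heading S
2. move(3) → at (7,0), heading S
all 49 alternatives checked — unique.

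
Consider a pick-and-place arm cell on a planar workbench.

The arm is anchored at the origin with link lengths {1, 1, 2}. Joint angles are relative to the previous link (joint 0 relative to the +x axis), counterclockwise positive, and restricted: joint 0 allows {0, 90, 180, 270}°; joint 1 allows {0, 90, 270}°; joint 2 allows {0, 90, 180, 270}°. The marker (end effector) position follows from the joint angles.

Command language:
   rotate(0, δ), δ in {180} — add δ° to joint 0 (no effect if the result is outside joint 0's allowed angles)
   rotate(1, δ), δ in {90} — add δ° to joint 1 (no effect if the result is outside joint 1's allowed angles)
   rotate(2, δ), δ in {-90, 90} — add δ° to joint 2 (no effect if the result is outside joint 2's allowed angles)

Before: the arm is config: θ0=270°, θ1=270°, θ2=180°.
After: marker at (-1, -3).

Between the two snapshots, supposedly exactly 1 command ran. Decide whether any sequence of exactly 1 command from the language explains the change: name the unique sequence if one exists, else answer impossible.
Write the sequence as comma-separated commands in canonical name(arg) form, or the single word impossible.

rotate(2, -90)

initial: config: θ0=270°, θ1=270°, θ2=180°
[1] after rotate(2, -90): config: θ0=270°, θ1=270°, θ2=90°
all 4 alternatives checked — unique.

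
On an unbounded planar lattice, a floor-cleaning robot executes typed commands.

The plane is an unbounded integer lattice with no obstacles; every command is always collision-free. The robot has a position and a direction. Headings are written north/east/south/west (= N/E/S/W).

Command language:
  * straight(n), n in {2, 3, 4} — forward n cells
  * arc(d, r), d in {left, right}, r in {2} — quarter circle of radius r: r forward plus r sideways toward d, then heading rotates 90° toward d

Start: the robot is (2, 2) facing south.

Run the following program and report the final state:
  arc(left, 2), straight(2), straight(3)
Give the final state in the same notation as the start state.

(9, 0) facing east

from: (2, 2) facing south
1. arc(left, 2) → (4, 0) facing east
2. straight(2) → (6, 0) facing east
3. straight(3) → (9, 0) facing east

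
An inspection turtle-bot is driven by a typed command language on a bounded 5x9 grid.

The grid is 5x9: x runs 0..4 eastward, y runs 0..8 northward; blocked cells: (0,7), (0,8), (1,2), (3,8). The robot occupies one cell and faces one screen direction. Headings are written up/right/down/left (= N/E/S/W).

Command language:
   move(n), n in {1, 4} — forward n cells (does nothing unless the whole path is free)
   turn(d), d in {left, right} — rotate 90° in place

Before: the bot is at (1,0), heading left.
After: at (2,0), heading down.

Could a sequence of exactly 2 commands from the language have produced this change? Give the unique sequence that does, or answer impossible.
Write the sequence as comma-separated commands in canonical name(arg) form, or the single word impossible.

every 2-command combo misses the target.

impossible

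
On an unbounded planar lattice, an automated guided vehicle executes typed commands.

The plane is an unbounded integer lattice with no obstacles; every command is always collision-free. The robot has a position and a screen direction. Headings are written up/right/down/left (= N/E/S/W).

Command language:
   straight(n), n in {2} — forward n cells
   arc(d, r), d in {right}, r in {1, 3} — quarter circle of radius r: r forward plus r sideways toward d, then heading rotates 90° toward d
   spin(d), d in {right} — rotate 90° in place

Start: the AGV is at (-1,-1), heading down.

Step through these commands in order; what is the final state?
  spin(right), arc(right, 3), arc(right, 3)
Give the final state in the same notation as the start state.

at (-1,5), heading right

initial: at (-1,-1), heading down
[1] after spin(right): at (-1,-1), heading left
[2] after arc(right, 3): at (-4,2), heading up
[3] after arc(right, 3): at (-1,5), heading right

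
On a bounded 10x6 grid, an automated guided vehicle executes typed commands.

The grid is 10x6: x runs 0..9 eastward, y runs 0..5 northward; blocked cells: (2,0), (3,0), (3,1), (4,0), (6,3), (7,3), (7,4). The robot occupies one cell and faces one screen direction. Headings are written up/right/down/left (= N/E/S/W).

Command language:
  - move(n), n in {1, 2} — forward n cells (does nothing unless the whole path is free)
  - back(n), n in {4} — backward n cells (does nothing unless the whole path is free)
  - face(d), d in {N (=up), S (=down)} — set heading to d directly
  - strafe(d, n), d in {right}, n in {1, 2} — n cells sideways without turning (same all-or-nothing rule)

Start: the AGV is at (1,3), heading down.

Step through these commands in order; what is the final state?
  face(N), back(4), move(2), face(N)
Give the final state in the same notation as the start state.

t0: at (1,3), heading down
t=1 face(N) ⇒ at (1,3), heading up
t=2 back(4) ⇒ at (1,3), heading up
t=3 move(2) ⇒ at (1,5), heading up
t=4 face(N) ⇒ at (1,5), heading up

at (1,5), heading up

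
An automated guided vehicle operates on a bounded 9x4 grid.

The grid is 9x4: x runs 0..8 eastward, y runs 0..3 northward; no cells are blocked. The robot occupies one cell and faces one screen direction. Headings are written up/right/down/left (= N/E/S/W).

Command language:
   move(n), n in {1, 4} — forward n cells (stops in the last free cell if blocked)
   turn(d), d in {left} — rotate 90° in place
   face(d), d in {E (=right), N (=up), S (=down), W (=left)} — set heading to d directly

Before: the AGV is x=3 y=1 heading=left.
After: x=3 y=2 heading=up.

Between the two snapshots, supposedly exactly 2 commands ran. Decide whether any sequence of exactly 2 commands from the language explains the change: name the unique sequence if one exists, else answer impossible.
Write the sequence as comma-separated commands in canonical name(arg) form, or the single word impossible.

face(N), move(1)

key: order matters: swapping face(N) and move(1) lands elsewhere
start: x=3 y=1 heading=left
[1] after face(N): x=3 y=1 heading=up
[2] after move(1): x=3 y=2 heading=up
uniquely the one of 49 2-step routes that fits.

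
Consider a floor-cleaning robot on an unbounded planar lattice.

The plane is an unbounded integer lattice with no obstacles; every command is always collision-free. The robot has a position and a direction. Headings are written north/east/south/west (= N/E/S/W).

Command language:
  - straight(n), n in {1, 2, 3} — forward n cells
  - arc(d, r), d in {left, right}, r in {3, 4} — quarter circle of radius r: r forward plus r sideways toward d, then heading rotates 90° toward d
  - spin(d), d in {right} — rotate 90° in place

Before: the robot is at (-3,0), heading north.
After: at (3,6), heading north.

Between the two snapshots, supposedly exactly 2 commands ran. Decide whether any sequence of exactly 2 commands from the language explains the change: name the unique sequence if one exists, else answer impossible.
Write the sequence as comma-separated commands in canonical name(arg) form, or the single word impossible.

key: heading stays N — rotations cancel among the 2 commands
begin: at (-3,0), heading north
step 1 (arc(right, 3)): at (0,3), heading east
step 2 (arc(left, 3)): at (3,6), heading north
all 64 alternatives checked — unique.

arc(right, 3), arc(left, 3)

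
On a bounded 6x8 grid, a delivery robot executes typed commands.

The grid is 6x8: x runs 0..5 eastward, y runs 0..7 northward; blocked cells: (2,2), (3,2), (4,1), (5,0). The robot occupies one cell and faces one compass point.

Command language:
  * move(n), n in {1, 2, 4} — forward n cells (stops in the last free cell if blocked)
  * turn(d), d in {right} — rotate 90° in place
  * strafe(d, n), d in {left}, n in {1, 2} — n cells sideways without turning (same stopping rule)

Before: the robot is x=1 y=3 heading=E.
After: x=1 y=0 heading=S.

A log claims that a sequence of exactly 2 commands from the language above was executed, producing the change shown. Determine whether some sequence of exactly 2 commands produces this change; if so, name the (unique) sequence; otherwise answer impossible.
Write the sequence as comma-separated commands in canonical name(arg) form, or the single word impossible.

turn(right), move(4)

key: position moved to (1,0) AND the heading swung to S — translation plus rotation needed
t0: x=1 y=3 heading=E
t=1 turn(right) ⇒ x=1 y=3 heading=S
t=2 move(4) ⇒ x=1 y=0 heading=S
no rival 2-sequence matches.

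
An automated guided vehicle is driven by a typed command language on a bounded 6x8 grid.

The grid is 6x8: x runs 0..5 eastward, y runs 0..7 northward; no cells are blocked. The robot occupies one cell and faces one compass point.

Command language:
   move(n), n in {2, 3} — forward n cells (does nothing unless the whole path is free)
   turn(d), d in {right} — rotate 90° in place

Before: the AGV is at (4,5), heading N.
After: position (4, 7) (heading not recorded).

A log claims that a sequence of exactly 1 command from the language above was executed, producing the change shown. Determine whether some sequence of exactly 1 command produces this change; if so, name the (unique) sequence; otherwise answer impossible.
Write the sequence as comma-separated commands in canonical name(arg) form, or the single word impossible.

t0: at (4,5), heading N
[1] after move(2): at (4,7), heading N
all 3 alternatives checked — unique.

move(2)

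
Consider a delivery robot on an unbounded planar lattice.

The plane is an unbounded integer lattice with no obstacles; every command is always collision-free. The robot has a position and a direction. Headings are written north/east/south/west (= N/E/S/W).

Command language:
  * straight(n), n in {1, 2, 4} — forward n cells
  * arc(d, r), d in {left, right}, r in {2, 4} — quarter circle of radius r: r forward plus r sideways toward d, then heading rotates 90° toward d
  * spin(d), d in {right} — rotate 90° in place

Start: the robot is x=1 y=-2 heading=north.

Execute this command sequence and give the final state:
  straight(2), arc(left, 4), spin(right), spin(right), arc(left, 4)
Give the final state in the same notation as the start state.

x=1 y=8 heading=north

initial: x=1 y=-2 heading=north
step 1 (straight(2)): x=1 y=0 heading=north
step 2 (arc(left, 4)): x=-3 y=4 heading=west
step 3 (spin(right)): x=-3 y=4 heading=north
step 4 (spin(right)): x=-3 y=4 heading=east
step 5 (arc(left, 4)): x=1 y=8 heading=north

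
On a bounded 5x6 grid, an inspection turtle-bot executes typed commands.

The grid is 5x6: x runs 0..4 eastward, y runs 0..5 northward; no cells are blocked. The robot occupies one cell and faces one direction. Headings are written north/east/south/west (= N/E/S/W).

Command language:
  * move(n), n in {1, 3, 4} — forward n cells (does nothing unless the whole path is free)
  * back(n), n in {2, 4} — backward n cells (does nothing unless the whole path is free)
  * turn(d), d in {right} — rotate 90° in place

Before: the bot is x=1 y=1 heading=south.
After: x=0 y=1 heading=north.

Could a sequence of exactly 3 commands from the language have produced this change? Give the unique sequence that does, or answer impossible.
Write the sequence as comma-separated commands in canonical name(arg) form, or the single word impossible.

key: position moved to (0,1) AND the heading swung to N — translation plus rotation needed
start: x=1 y=1 heading=south
[1] after turn(right): x=1 y=1 heading=west
[2] after move(1): x=0 y=1 heading=west
[3] after turn(right): x=0 y=1 heading=north
uniquely the one of 216 3-step routes that fits.

turn(right), move(1), turn(right)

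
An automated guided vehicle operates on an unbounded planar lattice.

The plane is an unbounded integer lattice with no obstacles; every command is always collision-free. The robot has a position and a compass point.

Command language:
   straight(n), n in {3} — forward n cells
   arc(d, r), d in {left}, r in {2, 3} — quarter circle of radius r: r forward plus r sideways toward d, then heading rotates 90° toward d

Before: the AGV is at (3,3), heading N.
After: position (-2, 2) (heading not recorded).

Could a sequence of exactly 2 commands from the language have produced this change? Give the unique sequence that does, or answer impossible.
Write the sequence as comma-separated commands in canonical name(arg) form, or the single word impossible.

key: running arc(left, 3) before arc(left, 2) would end elsewhere — order is forced
from: at (3,3), heading N
1. arc(left, 2) → at (1,5), heading W
2. arc(left, 3) → at (-2,2), heading S
no other 2-command option fits: unique.

arc(left, 2), arc(left, 3)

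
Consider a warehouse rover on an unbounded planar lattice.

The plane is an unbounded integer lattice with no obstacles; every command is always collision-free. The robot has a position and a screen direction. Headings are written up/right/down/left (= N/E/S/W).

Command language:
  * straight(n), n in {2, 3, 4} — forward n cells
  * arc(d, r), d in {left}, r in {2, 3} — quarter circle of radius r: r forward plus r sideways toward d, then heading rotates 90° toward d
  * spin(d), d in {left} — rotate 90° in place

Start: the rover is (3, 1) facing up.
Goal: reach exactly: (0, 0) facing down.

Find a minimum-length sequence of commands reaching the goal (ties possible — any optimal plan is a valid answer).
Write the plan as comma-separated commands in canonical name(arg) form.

start: (3, 1) facing up
1. arc(left, 3) → (0, 4) facing left
2. spin(left) → (0, 4) facing down
3. straight(4) → (0, 0) facing down
shorter routes all fall short; 3 is best.

arc(left, 3), spin(left), straight(4)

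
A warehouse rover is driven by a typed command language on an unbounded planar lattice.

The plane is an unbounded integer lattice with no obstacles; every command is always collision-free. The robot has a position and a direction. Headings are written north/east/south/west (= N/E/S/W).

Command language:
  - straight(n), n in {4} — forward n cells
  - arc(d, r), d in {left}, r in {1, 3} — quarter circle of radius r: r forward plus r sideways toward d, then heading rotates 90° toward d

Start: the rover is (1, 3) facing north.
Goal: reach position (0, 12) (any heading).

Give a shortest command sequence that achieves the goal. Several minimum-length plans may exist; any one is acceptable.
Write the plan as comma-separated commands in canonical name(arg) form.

t0: (1, 3) facing north
[1] after straight(4): (1, 7) facing north
[2] after straight(4): (1, 11) facing north
[3] after arc(left, 1): (0, 12) facing west
minimal: 3 command(s), checked below 3.

straight(4), straight(4), arc(left, 1)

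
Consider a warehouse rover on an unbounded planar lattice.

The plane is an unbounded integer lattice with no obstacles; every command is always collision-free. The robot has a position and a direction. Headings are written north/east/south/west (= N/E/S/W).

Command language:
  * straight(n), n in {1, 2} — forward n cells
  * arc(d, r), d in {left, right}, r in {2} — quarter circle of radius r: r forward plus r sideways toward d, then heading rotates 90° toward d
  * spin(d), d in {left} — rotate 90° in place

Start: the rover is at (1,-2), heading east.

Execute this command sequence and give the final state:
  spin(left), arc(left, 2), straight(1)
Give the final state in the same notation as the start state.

t0: at (1,-2), heading east
[1] after spin(left): at (1,-2), heading north
[2] after arc(left, 2): at (-1,0), heading west
[3] after straight(1): at (-2,0), heading west

at (-2,0), heading west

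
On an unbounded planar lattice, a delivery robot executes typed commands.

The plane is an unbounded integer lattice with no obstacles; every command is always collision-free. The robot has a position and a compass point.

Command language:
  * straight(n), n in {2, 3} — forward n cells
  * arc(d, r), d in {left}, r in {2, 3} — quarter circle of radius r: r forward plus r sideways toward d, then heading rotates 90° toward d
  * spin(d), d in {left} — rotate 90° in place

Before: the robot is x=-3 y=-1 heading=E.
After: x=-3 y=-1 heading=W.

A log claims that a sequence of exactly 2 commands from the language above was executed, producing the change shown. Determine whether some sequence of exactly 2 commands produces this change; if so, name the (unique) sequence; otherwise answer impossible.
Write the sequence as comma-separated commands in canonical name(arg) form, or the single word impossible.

key: parked at (-3,-1) the whole time — nothing moves the robot
from: x=-3 y=-1 heading=E
step 1 (spin(left)): x=-3 y=-1 heading=N
step 2 (spin(left)): x=-3 y=-1 heading=W
all 25 alternatives checked — unique.

spin(left), spin(left)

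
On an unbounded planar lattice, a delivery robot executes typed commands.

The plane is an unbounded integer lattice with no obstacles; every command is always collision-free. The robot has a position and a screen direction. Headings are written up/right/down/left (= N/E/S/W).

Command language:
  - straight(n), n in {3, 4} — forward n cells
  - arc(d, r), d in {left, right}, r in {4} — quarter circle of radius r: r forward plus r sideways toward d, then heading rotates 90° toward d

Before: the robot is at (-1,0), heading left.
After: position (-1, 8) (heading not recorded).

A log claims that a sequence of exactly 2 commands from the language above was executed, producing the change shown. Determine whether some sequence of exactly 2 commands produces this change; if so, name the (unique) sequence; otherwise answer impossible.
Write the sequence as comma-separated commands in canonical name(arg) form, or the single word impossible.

arc(right, 4), arc(right, 4)

start: at (-1,0), heading left
1. arc(right, 4) → at (-5,4), heading up
2. arc(right, 4) → at (-1,8), heading right
no other 2-command option fits: unique.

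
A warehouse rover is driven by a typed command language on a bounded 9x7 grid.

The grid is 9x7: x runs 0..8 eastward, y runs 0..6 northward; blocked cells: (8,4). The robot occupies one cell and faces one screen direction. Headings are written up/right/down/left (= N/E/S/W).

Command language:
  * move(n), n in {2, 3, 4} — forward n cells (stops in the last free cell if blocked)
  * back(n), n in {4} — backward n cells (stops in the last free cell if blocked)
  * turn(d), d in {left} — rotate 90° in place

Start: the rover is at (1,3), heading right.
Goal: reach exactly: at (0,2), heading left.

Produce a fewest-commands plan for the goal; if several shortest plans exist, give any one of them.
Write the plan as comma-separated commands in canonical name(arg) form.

from: at (1,3), heading right
[1] after back(4): at (0,3), heading right
[2] after turn(left): at (0,3), heading up
[3] after move(3): at (0,6), heading up
[4] after back(4): at (0,2), heading up
[5] after turn(left): at (0,2), heading left
nothing shorter than 5 reaches the goal.

back(4), turn(left), move(3), back(4), turn(left)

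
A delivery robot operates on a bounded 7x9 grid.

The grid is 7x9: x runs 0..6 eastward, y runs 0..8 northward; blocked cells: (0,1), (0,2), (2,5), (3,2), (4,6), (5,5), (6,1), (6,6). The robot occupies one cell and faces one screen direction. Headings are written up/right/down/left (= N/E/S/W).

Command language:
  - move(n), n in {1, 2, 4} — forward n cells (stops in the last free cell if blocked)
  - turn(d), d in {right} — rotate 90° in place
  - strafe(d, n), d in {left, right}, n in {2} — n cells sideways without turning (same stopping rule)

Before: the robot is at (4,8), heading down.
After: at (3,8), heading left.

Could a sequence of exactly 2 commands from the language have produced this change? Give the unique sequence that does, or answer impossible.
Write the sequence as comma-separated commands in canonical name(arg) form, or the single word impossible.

key: cell and facing (now W) both changed — the 2 commands mix motion and turning
begin: at (4,8), heading down
[1] after turn(right): at (4,8), heading left
[2] after move(1): at (3,8), heading left
no other 2-command option fits: unique.

turn(right), move(1)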